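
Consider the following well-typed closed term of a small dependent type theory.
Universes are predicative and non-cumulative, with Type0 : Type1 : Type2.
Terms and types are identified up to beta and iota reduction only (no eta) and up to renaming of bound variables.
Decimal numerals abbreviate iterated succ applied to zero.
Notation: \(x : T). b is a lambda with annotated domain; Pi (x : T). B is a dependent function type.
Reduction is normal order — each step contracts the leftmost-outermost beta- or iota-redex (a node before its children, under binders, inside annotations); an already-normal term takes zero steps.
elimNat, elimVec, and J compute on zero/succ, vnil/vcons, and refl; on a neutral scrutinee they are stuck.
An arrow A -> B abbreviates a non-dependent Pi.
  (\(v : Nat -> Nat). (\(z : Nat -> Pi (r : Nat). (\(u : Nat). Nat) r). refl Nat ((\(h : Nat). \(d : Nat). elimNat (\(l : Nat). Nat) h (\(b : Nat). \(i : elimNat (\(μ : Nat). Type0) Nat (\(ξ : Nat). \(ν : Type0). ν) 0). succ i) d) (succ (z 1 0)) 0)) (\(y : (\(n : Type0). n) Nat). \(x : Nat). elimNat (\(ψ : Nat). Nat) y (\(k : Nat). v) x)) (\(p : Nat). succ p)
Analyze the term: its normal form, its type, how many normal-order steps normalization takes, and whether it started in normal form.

reduced normal form:
  refl Nat 2
type:
  Eq Nat 2 2
reduction steps (normal order): 8
started in normal form: no
first redex: a beta-redex


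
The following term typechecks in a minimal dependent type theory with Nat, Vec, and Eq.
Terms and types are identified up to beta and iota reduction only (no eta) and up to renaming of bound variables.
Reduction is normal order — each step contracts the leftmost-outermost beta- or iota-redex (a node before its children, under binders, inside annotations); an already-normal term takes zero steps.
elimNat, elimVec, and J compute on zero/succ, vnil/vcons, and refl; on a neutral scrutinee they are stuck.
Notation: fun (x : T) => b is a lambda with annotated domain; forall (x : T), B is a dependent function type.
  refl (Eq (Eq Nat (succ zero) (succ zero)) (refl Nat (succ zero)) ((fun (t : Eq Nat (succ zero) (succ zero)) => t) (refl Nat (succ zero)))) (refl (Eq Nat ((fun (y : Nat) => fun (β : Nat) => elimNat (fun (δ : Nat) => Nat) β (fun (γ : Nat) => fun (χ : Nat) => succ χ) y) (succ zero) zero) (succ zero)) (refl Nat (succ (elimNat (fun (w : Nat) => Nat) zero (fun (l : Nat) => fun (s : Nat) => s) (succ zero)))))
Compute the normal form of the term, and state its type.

normal form:
  refl (Eq (Eq Nat (succ zero) (succ zero)) (refl Nat (succ zero)) (refl Nat (succ zero))) (refl (Eq Nat (succ zero) (succ zero)) (refl Nat (succ zero)))
type:
  Eq (Eq (Eq Nat (succ zero) (succ zero)) (refl Nat (succ zero)) (refl Nat (succ zero))) (refl (Eq Nat (succ zero) (succ zero)) (refl Nat (succ zero))) (refl (Eq Nat (succ zero) (succ zero)) (refl Nat (succ zero)))


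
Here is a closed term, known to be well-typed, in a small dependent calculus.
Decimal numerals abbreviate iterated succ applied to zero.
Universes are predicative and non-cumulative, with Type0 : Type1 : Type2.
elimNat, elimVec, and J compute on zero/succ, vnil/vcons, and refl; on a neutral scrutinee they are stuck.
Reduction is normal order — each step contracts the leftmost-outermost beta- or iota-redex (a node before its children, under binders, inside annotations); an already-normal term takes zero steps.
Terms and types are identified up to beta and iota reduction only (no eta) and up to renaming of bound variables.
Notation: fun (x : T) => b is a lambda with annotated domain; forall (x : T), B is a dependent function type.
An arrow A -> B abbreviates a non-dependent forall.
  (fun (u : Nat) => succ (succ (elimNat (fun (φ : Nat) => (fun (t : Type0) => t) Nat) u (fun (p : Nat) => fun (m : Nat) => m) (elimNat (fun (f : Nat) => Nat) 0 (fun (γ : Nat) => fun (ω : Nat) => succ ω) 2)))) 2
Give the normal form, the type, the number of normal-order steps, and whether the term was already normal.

reduced normal form:
  4
type:
  Nat
reduction steps (normal order): 16
already normal: no
first redex: a beta-redex


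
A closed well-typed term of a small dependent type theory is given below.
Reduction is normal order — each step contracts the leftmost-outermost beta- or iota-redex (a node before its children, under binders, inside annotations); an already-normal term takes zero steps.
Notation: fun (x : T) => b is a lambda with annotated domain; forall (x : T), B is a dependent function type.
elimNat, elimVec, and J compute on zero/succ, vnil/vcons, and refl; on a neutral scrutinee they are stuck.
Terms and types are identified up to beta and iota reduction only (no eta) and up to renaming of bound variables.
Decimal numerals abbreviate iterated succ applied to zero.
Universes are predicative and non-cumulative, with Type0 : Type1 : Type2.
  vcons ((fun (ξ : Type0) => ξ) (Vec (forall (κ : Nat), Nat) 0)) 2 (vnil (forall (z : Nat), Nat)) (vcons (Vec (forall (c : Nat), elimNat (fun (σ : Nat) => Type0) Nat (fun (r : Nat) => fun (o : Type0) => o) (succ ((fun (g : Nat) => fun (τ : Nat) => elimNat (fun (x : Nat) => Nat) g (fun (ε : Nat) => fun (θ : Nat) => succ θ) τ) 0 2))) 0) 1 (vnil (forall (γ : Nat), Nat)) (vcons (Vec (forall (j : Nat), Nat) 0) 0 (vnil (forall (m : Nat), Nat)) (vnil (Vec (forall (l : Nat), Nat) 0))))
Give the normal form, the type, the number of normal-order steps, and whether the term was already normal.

normal form:
  vcons (Vec (forall (ξ : Nat), Nat) 0) 2 (vnil (forall (κ : Nat), Nat)) (vcons (Vec (forall (z : Nat), Nat) 0) 1 (vnil (forall (c : Nat), Nat)) (vcons (Vec (forall (σ : Nat), Nat) 0) 0 (vnil (forall (r : Nat), Nat)) (vnil (Vec (forall (o : Nat), Nat) 0))))
inferred type:
  Vec (Vec (forall (ξ : Nat), Nat) 0) 3
reduction steps (normal order): 20
already normal: no
first contracted redex: a beta-redex


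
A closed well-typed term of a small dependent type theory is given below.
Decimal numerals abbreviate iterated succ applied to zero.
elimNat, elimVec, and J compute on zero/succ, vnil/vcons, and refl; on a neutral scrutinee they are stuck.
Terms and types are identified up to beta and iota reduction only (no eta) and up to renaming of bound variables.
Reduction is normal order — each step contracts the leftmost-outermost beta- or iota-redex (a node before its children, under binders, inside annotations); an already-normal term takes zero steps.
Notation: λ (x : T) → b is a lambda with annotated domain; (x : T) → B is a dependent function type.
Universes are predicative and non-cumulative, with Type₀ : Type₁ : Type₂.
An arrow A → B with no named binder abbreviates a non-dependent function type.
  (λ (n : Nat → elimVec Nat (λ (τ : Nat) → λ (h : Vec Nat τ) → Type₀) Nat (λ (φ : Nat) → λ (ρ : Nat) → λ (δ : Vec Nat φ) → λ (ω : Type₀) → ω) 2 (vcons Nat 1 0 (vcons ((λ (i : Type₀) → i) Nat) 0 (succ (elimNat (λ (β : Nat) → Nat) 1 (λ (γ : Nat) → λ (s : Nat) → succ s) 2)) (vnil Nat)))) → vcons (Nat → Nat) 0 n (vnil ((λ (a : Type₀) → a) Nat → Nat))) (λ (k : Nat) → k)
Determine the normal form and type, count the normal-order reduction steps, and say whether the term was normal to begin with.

reduced normal form:
  vcons (Nat → Nat) 0 (λ (n : Nat) → n) (vnil (Nat → Nat))
type:
  Vec (Nat → Nat) 1
normal-order step count: 2
term was already normal: no
first redex: a beta-redex


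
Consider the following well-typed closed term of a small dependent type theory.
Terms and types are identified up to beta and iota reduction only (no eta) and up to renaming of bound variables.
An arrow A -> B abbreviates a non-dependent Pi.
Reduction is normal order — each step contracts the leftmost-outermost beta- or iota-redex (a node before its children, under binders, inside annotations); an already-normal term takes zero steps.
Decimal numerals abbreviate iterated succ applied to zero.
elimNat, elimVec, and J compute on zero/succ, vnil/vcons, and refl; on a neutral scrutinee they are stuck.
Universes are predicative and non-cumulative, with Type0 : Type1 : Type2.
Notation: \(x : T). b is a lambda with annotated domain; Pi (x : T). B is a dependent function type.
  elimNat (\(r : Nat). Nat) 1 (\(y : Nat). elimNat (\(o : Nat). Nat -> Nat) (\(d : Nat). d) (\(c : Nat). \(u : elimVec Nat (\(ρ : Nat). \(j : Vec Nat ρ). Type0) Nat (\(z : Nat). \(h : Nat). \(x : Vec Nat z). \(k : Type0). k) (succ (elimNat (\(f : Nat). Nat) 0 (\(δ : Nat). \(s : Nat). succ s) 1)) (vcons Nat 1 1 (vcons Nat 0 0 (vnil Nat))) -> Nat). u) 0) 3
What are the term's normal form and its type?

reduced normal form:
  1
inferred type:
  Nat


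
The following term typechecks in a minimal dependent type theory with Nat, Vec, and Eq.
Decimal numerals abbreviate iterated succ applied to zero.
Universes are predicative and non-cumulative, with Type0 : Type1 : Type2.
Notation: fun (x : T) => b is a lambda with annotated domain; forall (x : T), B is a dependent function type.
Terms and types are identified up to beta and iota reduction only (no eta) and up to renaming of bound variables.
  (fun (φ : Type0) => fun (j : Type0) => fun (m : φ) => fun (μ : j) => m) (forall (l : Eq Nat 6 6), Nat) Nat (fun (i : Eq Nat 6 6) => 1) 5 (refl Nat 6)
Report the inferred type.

type:
  Nat


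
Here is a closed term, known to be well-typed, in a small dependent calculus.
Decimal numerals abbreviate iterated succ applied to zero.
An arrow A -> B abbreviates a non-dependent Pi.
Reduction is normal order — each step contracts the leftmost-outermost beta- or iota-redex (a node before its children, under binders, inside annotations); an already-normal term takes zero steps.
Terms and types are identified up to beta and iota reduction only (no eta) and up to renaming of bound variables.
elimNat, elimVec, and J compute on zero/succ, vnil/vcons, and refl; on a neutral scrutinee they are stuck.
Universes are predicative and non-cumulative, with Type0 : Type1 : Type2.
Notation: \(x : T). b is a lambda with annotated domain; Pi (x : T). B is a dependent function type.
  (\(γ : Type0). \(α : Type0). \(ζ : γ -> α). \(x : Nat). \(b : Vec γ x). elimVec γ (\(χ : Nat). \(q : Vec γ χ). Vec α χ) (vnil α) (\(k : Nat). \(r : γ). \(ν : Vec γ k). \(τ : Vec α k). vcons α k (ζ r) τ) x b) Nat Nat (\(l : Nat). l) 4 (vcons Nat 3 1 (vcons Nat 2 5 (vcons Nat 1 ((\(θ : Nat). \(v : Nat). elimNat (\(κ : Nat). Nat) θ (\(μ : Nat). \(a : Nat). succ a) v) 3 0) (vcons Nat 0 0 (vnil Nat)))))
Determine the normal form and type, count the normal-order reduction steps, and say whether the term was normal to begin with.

normal form:
  vcons Nat 3 1 (vcons Nat 2 5 (vcons Nat 1 3 (vcons Nat 0 0 (vnil Nat))))
type:
  Vec Nat 4
steps to reach normal form (normal order): 33
term was already normal: no
first redex: a beta-redex


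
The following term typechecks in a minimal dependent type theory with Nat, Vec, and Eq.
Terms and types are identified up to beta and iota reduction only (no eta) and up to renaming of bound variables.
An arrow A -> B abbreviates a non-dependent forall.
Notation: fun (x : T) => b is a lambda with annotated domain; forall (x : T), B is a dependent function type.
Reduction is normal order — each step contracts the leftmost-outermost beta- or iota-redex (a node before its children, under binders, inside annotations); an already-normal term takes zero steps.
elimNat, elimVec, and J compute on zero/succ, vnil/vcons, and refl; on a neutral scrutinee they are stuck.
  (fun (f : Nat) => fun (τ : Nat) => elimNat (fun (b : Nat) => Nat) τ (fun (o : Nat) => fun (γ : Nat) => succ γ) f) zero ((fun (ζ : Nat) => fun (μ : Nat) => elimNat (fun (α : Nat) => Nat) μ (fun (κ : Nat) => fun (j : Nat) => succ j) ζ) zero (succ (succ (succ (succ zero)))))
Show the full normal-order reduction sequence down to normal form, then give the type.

reduction (normal order):
  (fun (f : Nat) => fun (τ : Nat) => elimNat (fun (b : Nat) => Nat) τ (fun (o : Nat) => fun (γ : Nat) => succ γ) f) zero ((fun (ζ : Nat) => fun (μ : Nat) => elimNat (fun (α : Nat) => Nat) μ (fun (κ : Nat) => fun (j : Nat) => succ j) ζ) zero (succ (succ (succ (succ zero)))))
  ~> (fun (f : Nat) => elimNat (fun (τ : Nat) => Nat) f (fun (b : Nat) => fun (o : Nat) => succ o) zero) ((fun (γ : Nat) => fun (ζ : Nat) => elimNat (fun (μ : Nat) => Nat) ζ (fun (α : Nat) => fun (κ : Nat) => succ κ) γ) zero (succ (succ (succ (succ zero)))))
  ~> elimNat (fun (f : Nat) => Nat) ((fun (τ : Nat) => fun (b : Nat) => elimNat (fun (o : Nat) => Nat) b (fun (γ : Nat) => fun (ζ : Nat) => succ ζ) τ) zero (succ (succ (succ (succ zero))))) (fun (μ : Nat) => fun (α : Nat) => succ α) zero
  ~> (fun (f : Nat) => fun (τ : Nat) => elimNat (fun (b : Nat) => Nat) τ (fun (o : Nat) => fun (γ : Nat) => succ γ) f) zero (succ (succ (succ (succ zero))))
  ~> (fun (f : Nat) => elimNat (fun (τ : Nat) => Nat) f (fun (b : Nat) => fun (o : Nat) => succ o) zero) (succ (succ (succ (succ zero))))
  ~> elimNat (fun (f : Nat) => Nat) (succ (succ (succ (succ zero)))) (fun (τ : Nat) => fun (b : Nat) => succ b) zero
  ~> succ (succ (succ (succ zero)))
type:
  Nat


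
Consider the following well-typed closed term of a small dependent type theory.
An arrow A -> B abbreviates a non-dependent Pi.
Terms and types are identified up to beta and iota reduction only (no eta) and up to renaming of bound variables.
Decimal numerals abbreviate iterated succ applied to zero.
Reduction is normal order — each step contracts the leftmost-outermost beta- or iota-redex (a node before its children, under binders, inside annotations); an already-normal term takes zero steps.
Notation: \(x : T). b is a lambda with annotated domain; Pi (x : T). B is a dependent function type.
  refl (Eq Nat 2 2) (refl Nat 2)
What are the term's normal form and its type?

normal form:
  refl (Eq Nat 2 2) (refl Nat 2)
the term's type:
  Eq (Eq Nat 2 2) (refl Nat 2) (refl Nat 2)
observation: the term is already in normal form.


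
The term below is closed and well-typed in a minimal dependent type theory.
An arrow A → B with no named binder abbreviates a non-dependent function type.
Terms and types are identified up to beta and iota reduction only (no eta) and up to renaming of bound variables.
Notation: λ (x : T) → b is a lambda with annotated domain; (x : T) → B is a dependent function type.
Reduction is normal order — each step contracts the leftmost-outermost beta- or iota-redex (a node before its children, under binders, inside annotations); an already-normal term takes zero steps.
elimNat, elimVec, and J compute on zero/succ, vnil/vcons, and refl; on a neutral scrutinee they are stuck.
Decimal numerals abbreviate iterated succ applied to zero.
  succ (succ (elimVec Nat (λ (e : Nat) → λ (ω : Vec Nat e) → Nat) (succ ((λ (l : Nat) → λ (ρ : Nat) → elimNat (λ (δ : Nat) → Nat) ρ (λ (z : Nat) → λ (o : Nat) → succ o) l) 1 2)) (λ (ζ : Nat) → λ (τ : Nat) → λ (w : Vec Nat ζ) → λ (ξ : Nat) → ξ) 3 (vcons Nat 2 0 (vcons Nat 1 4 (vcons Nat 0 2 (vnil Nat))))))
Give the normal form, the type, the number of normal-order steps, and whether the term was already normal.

resulting normal form:
  6
type:
  Nat
steps to reach normal form (normal order): 22
term was already normal: no
first contracted redex: an elimVec iota-redex


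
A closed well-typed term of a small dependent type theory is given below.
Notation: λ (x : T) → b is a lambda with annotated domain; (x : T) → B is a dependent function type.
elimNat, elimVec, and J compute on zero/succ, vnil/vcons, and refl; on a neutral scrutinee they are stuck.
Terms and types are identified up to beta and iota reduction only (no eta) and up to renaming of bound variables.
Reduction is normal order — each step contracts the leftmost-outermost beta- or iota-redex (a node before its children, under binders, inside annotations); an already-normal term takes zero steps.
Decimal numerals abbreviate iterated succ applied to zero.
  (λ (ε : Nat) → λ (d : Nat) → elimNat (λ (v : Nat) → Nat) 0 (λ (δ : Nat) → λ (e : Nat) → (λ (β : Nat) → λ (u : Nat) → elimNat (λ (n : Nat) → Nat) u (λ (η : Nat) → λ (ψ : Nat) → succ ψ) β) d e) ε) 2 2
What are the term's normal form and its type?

resulting normal form:
  4
the term's type:
  Nat


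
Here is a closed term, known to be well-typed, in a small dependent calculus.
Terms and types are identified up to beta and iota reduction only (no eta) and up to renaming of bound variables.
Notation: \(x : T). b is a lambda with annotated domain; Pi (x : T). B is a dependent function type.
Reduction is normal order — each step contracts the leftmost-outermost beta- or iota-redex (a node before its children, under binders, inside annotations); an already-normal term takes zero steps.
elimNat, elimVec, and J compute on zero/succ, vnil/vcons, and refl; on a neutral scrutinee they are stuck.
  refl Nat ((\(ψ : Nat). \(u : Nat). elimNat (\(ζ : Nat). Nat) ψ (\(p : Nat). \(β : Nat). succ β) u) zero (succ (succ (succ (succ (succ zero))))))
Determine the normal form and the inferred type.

normal form:
  refl Nat (succ (succ (succ (succ (succ zero)))))
the term's type:
  Eq Nat (succ (succ (succ (succ (succ zero))))) (succ (succ (succ (succ (succ zero)))))
observation: 18 normal-order steps separate the term from its normal form.


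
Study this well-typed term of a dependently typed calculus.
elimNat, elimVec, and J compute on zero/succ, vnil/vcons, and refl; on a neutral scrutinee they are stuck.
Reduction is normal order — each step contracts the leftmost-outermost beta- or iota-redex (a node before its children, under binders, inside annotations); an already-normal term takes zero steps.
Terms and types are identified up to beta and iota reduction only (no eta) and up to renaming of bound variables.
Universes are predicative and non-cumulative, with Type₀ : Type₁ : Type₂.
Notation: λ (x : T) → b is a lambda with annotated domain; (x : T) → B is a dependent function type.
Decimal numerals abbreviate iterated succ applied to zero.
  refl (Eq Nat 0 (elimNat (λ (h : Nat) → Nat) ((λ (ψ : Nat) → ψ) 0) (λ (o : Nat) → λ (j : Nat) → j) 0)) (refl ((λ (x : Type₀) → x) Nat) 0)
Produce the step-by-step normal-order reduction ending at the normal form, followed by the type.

normal-order reduction:
  refl (Eq Nat 0 (elimNat (λ (h : Nat) → Nat) ((λ (ψ : Nat) → ψ) 0) (λ (o : Nat) → λ (j : Nat) → j) 0)) (refl ((λ (x : Type₀) → x) Nat) 0)
  ~> refl (Eq Nat 0 ((λ (h : Nat) → h) 0)) (refl ((λ (ψ : Type₀) → ψ) Nat) 0)
  ~> refl (Eq Nat 0 0) (refl ((λ (h : Type₀) → h) Nat) 0)
  ~> refl (Eq Nat 0 0) (refl Nat 0)
inferred type:
  Eq (Eq Nat 0 0) (refl Nat 0) (refl Nat 0)


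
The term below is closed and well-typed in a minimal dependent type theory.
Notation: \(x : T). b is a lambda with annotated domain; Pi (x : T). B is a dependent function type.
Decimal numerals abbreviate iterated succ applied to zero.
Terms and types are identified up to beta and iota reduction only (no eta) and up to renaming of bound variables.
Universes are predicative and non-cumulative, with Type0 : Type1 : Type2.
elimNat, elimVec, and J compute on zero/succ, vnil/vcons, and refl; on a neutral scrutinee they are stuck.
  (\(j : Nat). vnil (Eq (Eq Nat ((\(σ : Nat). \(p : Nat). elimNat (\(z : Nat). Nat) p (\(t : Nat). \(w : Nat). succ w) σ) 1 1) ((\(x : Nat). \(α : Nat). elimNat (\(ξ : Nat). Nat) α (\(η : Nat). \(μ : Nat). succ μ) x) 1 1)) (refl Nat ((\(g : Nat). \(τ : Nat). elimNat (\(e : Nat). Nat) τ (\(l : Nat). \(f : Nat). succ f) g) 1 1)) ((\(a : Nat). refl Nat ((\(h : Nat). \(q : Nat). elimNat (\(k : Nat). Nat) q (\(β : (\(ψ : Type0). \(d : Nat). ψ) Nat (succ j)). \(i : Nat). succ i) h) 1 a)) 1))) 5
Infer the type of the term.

type:
  Vec (Eq (Eq Nat 2 2) (refl Nat 2) (refl Nat 2)) 0


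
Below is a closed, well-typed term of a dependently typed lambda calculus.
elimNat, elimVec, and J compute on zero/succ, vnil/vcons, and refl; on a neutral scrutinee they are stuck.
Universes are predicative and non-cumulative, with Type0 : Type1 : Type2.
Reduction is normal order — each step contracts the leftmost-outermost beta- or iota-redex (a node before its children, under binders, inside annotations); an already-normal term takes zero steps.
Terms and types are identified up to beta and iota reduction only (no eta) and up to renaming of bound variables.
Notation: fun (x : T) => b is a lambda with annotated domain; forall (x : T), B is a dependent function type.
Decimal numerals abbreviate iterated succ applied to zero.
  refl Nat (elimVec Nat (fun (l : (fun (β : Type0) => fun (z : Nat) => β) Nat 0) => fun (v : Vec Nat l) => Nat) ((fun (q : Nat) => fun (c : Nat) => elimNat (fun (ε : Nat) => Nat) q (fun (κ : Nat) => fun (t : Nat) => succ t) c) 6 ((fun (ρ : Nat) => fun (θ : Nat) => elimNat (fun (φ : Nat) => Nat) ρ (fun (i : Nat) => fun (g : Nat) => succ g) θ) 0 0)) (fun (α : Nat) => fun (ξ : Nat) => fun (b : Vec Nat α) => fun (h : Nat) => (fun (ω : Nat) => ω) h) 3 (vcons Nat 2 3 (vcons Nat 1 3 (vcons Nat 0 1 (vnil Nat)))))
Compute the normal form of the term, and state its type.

normal form:
  refl Nat 6
the term's type:
  Eq Nat 6 6
observation: contracting an elimVec iota-redex first, the term normalizes in 25 steps.


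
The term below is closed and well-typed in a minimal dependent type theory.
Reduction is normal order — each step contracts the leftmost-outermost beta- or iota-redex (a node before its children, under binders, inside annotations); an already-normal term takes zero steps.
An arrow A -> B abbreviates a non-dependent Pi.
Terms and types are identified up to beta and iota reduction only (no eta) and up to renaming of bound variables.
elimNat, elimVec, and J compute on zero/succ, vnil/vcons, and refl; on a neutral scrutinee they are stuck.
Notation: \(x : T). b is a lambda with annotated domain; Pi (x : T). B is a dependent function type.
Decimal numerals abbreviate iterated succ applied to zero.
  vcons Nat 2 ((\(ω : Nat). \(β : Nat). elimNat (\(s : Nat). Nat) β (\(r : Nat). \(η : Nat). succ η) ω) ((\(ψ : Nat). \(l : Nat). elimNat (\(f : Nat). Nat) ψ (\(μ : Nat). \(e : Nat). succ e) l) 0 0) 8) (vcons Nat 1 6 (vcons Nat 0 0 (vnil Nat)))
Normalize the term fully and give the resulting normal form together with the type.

normal form:
  vcons Nat 2 8 (vcons Nat 1 6 (vcons Nat 0 0 (vnil Nat)))
type:
  Vec Nat 3
observation: normalization takes exactly 6 steps under the normal-order strategy.


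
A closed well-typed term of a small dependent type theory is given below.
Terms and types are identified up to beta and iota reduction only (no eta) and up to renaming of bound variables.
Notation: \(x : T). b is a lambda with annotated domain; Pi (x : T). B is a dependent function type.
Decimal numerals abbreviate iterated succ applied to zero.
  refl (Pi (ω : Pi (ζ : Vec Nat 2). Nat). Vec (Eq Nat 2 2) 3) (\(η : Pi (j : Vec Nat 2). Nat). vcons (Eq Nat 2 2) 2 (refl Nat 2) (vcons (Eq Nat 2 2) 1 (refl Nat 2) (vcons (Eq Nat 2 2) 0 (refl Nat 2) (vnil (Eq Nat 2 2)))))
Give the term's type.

the term's type:
  Eq (Pi (ω : Pi (ζ : Vec Nat 2). Nat). Vec (Eq Nat 2 2) 3) (\(η : Pi (j : Vec Nat 2). Nat). vcons (Eq Nat 2 2) 2 (refl Nat 2) (vcons (Eq Nat 2 2) 1 (refl Nat 2) (vcons (Eq Nat 2 2) 0 (refl Nat 2) (vnil (Eq Nat 2 2))))) (\(ψ : Pi (ρ : Vec Nat 2). Nat). vcons (Eq Nat 2 2) 2 (refl Nat 2) (vcons (Eq Nat 2 2) 1 (refl Nat 2) (vcons (Eq Nat 2 2) 0 (refl Nat 2) (vnil (Eq Nat 2 2)))))


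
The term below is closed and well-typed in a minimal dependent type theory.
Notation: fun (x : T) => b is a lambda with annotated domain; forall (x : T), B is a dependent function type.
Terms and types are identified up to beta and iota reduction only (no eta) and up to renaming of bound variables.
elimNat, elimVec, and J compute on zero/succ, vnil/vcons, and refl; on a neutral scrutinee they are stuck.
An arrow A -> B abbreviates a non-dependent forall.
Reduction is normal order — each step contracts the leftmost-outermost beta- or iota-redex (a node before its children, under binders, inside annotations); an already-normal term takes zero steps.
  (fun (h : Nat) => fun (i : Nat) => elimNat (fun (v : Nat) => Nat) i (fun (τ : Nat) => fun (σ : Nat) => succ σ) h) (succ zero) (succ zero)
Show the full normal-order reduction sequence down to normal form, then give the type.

reduction (normal order):
  (fun (h : Nat) => fun (i : Nat) => elimNat (fun (v : Nat) => Nat) i (fun (τ : Nat) => fun (σ : Nat) => succ σ) h) (succ zero) (succ zero)
  ~> (fun (h : Nat) => elimNat (fun (i : Nat) => Nat) h (fun (v : Nat) => fun (τ : Nat) => succ τ) (succ zero)) (succ zero)
  ~> elimNat (fun (h : Nat) => Nat) (succ zero) (fun (i : Nat) => fun (v : Nat) => succ v) (succ zero)
  ~> (fun (h : Nat) => fun (i : Nat) => succ i) zero (elimNat (fun (v : Nat) => Nat) (succ zero) (fun (τ : Nat) => fun (σ : Nat) => succ σ) zero)
  ~> (fun (h : Nat) => succ h) (elimNat (fun (i : Nat) => Nat) (succ zero) (fun (v : Nat) => fun (τ : Nat) => succ τ) zero)
  ~> succ (elimNat (fun (h : Nat) => Nat) (succ zero) (fun (i : Nat) => fun (v : Nat) => succ v) zero)
  ~> succ (succ zero)
the term's type:
  Nat


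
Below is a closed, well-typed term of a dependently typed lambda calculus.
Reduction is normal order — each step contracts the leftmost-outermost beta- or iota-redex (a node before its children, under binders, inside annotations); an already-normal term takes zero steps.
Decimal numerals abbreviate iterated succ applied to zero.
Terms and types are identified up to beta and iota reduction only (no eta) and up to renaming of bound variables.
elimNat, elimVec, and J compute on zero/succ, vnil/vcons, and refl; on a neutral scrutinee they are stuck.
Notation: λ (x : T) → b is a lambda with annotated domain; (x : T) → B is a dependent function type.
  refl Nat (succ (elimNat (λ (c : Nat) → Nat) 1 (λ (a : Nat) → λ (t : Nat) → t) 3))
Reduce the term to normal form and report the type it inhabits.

resulting normal form:
  refl Nat 2
type:
  Eq Nat 2 2
observation: reduction starts at an elimNat iota-redex, and 10 normal-order steps reach the normal form.


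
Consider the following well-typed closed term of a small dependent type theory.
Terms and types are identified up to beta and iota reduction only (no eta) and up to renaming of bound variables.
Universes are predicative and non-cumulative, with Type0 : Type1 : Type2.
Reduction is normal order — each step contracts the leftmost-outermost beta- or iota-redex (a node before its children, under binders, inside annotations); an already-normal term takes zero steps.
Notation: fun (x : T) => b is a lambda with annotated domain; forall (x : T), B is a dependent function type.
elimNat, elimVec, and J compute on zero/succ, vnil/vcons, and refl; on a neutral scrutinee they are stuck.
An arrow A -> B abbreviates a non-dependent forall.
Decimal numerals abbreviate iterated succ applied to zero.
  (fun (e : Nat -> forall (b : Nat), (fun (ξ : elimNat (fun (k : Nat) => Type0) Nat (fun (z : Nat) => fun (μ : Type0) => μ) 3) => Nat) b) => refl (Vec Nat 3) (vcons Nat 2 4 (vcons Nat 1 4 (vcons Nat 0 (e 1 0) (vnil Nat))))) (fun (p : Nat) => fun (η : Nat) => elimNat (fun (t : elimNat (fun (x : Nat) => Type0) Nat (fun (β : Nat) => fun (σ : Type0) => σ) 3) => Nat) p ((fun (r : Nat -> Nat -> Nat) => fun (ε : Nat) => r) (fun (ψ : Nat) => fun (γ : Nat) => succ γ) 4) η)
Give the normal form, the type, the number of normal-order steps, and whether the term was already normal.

reduced normal form:
  refl (Vec Nat 3) (vcons Nat 2 4 (vcons Nat 1 4 (vcons Nat 0 1 (vnil Nat))))
type:
  Eq (Vec Nat 3) (vcons Nat 2 4 (vcons Nat 1 4 (vcons Nat 0 1 (vnil Nat)))) (vcons Nat 2 4 (vcons Nat 1 4 (vcons Nat 0 1 (vnil Nat))))
steps to reach normal form (normal order): 4
started in normal form: no
first contracted redex: a beta-redex


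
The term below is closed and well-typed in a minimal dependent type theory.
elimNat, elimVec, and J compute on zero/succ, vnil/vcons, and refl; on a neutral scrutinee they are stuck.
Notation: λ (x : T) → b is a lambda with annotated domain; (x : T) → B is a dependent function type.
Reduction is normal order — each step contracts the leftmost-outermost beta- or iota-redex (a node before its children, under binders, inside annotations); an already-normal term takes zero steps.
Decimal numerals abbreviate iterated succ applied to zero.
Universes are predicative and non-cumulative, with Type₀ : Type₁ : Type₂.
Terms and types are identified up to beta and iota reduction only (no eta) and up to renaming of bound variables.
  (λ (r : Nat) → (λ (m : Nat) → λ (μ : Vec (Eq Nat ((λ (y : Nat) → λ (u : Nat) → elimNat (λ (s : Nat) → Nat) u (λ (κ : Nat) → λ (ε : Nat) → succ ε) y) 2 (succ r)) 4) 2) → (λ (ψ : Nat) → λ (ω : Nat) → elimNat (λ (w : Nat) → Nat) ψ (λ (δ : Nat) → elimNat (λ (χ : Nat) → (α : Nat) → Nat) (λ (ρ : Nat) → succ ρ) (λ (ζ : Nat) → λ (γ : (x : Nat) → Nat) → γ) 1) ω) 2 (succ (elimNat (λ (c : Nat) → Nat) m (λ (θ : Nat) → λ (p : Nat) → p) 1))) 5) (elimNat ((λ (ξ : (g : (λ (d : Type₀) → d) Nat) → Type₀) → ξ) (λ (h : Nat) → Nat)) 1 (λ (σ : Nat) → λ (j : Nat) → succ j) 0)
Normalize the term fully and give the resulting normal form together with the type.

normal form:
  λ (r : Vec (Eq Nat 4 4) 2) → 8
type:
  (r : Vec (Eq Nat 4 4) 2) → Nat


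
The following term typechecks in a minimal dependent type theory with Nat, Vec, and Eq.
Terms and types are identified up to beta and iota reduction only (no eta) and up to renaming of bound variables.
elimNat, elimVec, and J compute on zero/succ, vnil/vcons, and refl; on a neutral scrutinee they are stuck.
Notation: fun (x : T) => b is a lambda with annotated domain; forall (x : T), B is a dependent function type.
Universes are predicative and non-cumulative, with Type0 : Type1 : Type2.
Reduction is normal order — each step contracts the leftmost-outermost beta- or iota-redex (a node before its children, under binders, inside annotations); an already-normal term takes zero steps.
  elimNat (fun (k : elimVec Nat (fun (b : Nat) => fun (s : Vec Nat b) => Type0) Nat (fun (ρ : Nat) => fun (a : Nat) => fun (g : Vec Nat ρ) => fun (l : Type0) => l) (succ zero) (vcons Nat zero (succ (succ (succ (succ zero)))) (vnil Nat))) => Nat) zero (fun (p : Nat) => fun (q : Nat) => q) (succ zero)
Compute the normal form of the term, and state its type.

normal form:
  zero
the term's type:
  Nat
observation: the term reaches its normal form after 4 normal-order steps.


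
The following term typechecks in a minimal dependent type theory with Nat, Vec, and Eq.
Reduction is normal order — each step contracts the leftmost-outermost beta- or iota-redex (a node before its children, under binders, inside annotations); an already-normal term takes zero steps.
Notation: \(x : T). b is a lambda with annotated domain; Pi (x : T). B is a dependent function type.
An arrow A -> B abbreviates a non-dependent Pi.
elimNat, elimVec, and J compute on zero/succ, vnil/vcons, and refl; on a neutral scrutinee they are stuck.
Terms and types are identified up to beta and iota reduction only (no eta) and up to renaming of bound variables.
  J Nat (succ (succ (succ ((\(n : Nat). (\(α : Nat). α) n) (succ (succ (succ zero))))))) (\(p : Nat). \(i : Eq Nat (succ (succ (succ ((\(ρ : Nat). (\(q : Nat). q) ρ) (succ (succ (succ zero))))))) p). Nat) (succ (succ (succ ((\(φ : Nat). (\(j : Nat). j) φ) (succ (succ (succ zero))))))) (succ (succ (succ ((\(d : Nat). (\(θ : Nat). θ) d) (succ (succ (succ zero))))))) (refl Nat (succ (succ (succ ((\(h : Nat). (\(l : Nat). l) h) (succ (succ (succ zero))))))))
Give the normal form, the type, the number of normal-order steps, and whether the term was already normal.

normal form:
  succ (succ (succ (succ (succ (succ zero)))))
inferred type:
  Nat
normal-order step count: 3
term was already normal: no
first contracted redex: a J iota-redex


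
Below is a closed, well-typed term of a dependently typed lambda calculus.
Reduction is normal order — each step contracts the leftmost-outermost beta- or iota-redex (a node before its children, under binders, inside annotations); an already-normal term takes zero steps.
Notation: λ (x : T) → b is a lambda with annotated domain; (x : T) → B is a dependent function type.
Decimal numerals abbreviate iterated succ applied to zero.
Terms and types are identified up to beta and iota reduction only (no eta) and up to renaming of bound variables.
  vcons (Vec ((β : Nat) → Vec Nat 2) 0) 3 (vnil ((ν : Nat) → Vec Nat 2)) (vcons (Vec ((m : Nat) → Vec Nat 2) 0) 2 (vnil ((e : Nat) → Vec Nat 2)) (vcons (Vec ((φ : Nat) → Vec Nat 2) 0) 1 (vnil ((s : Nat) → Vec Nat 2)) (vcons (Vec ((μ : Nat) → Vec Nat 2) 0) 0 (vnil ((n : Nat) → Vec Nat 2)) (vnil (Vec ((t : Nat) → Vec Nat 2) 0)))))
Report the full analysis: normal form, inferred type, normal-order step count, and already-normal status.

reduced normal form:
  vcons (Vec ((β : Nat) → Vec Nat 2) 0) 3 (vnil ((ν : Nat) → Vec Nat 2)) (vcons (Vec ((m : Nat) → Vec Nat 2) 0) 2 (vnil ((e : Nat) → Vec Nat 2)) (vcons (Vec ((φ : Nat) → Vec Nat 2) 0) 1 (vnil ((s : Nat) → Vec Nat 2)) (vcons (Vec ((μ : Nat) → Vec Nat 2) 0) 0 (vnil ((n : Nat) → Vec Nat 2)) (vnil (Vec ((t : Nat) → Vec Nat 2) 0)))))
the term's type:
  Vec (Vec ((β : Nat) → Vec Nat 2) 0) 4
steps to reach normal form (normal order): 0
term was already normal: yes


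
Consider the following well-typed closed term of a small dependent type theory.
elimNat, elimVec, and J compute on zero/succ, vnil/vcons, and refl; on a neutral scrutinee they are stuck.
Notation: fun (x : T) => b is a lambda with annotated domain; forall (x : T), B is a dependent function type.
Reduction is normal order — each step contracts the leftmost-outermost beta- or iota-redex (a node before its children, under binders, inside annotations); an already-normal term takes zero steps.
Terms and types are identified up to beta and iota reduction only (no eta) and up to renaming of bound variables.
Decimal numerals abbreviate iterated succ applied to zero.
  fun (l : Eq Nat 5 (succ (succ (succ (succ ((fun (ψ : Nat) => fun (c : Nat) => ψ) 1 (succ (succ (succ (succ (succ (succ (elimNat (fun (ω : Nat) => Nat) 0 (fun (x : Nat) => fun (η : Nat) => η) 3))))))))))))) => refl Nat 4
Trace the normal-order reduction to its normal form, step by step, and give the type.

reduction (normal order):
  fun (l : Eq Nat 5 (succ (succ (succ (succ ((fun (ψ : Nat) => fun (c : Nat) => ψ) 1 (succ (succ (succ (succ (succ (succ (elimNat (fun (ω : Nat) => Nat) 0 (fun (x : Nat) => fun (η : Nat) => η) 3))))))))))))) => refl Nat 4
  ~> fun (l : Eq Nat 5 (succ (succ (succ (succ ((fun (ψ : Nat) => 1) (succ (succ (succ (succ (succ (succ (elimNat (fun (c : Nat) => Nat) 0 (fun (ω : Nat) => fun (x : Nat) => x) 3))))))))))))) => refl Nat 4
  ~> fun (l : Eq Nat 5 5) => refl Nat 4
inferred type:
  forall (l : Eq Nat 5 5), Eq Nat 4 4


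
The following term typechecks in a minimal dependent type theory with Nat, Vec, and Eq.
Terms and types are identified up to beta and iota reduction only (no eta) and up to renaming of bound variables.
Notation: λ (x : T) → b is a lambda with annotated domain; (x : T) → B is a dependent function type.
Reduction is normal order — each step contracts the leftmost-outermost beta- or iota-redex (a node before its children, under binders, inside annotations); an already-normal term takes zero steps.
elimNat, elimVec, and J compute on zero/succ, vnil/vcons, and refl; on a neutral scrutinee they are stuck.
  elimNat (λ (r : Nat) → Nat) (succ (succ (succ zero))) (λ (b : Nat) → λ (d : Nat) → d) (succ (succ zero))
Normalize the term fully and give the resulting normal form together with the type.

normal form:
  succ (succ (succ zero))
type:
  Nat


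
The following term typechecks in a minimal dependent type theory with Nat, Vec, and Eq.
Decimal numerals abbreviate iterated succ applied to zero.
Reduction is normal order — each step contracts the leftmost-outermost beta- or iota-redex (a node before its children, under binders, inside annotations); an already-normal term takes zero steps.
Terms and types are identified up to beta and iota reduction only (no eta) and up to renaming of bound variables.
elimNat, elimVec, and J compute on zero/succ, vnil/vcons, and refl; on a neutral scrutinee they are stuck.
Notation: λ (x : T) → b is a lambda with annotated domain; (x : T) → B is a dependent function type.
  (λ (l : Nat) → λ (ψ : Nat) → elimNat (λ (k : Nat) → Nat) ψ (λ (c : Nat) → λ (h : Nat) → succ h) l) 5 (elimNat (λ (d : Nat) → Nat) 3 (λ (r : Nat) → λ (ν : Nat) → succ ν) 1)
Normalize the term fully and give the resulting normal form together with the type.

normal form:
  9
inferred type:
  Nat
observation: the leftmost-outermost redex is a beta-redex, and normalization takes 22 steps.


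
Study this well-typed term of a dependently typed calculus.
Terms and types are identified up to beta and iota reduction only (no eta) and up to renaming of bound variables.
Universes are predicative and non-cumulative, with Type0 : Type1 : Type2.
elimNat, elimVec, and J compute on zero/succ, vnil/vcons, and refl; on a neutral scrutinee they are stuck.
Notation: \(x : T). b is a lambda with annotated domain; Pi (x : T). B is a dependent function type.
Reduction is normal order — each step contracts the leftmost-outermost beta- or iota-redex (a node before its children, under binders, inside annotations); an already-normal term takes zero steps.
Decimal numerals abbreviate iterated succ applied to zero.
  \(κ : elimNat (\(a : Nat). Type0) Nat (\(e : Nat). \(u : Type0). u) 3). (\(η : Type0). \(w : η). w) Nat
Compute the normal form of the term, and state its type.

normal form:
  \(κ : Nat). \(a : Nat). a
the term's type:
  Pi (κ : Nat). Pi (a : Nat). Nat
observation: 11 normal-order steps normalize the term, beginning with an elimNat iota-redex.


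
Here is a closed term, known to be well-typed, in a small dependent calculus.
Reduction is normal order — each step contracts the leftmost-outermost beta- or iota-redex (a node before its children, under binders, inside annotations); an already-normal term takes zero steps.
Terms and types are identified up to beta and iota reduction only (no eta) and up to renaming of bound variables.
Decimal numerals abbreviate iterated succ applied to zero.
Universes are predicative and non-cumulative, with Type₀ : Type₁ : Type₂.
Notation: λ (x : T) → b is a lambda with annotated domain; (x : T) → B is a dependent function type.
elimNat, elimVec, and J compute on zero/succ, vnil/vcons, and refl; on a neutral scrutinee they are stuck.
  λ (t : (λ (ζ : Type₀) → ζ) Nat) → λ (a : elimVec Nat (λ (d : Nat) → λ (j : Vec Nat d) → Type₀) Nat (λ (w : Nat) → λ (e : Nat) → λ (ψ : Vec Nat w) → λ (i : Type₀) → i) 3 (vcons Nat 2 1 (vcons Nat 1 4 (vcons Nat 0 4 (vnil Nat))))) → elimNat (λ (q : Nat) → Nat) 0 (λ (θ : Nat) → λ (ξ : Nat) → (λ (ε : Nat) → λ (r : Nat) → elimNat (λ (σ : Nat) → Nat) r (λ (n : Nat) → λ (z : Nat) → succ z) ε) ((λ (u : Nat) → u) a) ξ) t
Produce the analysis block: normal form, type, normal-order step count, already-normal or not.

normal form:
  λ (t : Nat) → λ (ζ : Nat) → elimNat (λ (a : Nat) → Nat) 0 (λ (d : Nat) → λ (j : Nat) → elimNat (λ (w : Nat) → Nat) j (λ (e : Nat) → λ (ψ : Nat) → succ ψ) ζ) t
inferred type:
  (t : Nat) → (ζ : Nat) → Nat
steps to reach normal form (normal order): 20
term was already normal: no
first redex: a beta-redex


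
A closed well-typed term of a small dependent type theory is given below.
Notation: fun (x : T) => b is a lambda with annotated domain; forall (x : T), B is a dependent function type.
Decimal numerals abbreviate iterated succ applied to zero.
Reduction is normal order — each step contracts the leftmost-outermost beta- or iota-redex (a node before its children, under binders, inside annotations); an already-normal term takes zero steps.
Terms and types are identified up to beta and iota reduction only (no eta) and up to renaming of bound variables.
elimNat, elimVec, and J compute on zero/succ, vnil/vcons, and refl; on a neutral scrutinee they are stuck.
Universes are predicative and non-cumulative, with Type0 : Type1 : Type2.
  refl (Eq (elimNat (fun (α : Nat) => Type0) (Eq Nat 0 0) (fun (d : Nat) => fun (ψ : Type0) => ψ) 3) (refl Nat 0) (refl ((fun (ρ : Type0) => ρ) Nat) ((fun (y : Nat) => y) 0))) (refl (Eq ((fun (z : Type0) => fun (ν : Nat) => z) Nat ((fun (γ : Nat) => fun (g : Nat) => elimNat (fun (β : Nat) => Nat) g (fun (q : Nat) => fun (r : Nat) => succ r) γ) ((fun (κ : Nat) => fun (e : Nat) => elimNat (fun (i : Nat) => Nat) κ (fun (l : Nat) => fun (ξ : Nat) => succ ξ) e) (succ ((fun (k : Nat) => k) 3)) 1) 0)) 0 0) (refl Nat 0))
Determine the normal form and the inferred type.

resulting normal form:
  refl (Eq (Eq Nat 0 0) (refl Nat 0) (refl Nat 0)) (refl (Eq Nat 0 0) (refl Nat 0))
inferred type:
  Eq (Eq (Eq Nat 0 0) (refl Nat 0) (refl Nat 0)) (refl (Eq Nat 0 0) (refl Nat 0)) (refl (Eq Nat 0 0) (refl Nat 0))
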